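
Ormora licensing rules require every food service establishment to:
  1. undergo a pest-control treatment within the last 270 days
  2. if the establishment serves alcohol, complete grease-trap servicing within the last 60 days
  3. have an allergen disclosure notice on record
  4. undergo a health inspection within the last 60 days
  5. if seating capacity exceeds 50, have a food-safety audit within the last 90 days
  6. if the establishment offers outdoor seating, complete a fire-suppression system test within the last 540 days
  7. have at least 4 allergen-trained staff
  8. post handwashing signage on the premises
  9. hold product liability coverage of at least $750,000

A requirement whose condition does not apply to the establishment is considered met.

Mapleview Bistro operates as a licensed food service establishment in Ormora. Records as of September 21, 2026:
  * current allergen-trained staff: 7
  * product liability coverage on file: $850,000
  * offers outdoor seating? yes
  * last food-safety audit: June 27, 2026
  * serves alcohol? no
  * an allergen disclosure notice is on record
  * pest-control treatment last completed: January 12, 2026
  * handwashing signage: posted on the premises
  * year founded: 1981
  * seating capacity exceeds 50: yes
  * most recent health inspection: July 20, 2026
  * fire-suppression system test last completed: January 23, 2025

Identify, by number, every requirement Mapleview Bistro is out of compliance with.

1. pest-control treatment 252 days ago vs limit 270 → met
2. condition 'serves alcohol' does not hold → requirement n/a → met
3. allergen disclosure notice present → met
4. health inspection 63 days ago vs limit 60 → not met
5. condition 'seating capacity exceeds 50' holds; food-safety audit 86 days ago vs limit 90 → met
6. condition 'offers outdoor seating' holds; fire-suppression system test 606 days ago vs limit 540 → not met
7. allergen-trained staff 7 ≥ 4 → met
8. handwashing signage present → met
9. product liability coverage $850,000 ≥ $750,000 → met
Not met: 4, 6

4, 6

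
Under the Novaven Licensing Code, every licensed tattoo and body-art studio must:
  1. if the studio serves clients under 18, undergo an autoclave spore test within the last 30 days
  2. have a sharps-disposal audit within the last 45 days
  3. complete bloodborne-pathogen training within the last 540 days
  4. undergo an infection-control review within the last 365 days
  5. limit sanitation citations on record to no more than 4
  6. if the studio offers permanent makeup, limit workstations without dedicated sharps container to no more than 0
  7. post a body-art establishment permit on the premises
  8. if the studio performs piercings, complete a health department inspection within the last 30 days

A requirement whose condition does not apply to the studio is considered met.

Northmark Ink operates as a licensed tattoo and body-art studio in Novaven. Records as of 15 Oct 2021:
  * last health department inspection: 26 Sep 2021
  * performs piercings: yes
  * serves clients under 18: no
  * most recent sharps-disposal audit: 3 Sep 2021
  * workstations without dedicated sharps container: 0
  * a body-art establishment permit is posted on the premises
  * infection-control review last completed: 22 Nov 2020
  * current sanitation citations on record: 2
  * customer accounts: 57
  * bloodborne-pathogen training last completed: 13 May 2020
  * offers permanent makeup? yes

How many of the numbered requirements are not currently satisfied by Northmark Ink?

1. condition 'serves clients under 18' does not hold → requirement n/a → met
2. sharps-disposal audit 42 days ago vs limit 45 → met
3. bloodborne-pathogen training 520 days ago vs limit 540 → met
4. infection-control review 327 days ago vs limit 365 → met
5. sanitation citations on record 2 ≤ 4 → met
6. condition 'offers permanent makeup' holds; workstations without dedicated sharps container 0 ≤ 0 → met
7. body-art establishment permit present → met
8. condition 'performs piercings' holds; health department inspection 19 days ago vs limit 30 → met
Not met: 0 of 8

0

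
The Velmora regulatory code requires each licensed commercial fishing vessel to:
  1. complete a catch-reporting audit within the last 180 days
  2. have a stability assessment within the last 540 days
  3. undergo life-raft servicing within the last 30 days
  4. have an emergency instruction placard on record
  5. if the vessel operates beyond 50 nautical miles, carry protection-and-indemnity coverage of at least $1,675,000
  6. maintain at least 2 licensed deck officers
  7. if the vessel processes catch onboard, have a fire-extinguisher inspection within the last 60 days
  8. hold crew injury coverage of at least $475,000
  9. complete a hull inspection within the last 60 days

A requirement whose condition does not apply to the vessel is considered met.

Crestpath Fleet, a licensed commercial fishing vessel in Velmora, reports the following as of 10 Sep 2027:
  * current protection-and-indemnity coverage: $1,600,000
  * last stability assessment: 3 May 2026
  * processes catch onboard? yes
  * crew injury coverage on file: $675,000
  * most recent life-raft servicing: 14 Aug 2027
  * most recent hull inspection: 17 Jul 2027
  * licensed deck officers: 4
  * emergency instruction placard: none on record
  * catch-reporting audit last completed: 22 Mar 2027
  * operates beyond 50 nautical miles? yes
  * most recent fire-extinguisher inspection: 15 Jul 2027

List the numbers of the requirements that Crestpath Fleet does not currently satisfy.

1. catch-reporting audit 172 days ago vs limit 180 → met
2. stability assessment 495 days ago vs limit 540 → met
3. life-raft servicing 27 days ago vs limit 30 → met
4. emergency instruction placard absent → not met
5. condition 'operates beyond 50 nautical miles' holds; protection-and-indemnity coverage $1,600,000 < $1,675,000 → not met
6. licensed deck officers 4 ≥ 2 → met
7. condition 'processes catch onboard' holds; fire-extinguisher inspection 57 days ago vs limit 60 → met
8. crew injury coverage $675,000 ≥ $475,000 → met
9. hull inspection 55 days ago vs limit 60 → met
Not met: 4, 5

4, 5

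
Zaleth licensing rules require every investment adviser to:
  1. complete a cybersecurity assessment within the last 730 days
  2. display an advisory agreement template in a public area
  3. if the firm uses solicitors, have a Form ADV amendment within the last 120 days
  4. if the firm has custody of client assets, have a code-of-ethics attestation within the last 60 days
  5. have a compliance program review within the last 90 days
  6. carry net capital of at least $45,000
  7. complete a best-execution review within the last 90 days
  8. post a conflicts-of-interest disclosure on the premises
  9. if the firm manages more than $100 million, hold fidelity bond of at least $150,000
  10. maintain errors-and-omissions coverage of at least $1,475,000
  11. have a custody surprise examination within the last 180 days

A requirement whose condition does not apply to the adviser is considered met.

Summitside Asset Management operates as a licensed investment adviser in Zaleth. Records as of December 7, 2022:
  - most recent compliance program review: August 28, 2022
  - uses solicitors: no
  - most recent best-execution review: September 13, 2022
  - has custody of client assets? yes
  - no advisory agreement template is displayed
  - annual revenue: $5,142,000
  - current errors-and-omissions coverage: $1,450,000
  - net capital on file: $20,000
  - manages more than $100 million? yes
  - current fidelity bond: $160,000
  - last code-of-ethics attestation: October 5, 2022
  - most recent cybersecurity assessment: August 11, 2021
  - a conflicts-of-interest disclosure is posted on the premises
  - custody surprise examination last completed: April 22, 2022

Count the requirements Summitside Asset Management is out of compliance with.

1. cybersecurity assessment 483 days ago vs limit 730 → met
2. advisory agreement template absent → not met
3. condition 'uses solicitors' does not hold → requirement n/a → met
4. condition 'has custody of client assets' holds; code-of-ethics attestation 63 days ago vs limit 60 → not met
5. compliance program review 101 days ago vs limit 90 → not met
6. net capital $20,000 < $45,000 → not met
7. best-execution review 85 days ago vs limit 90 → met
8. conflicts-of-interest disclosure present → met
9. condition 'manages more than $100 million' holds; fidelity bond $160,000 ≥ $150,000 → met
10. errors-and-omissions coverage $1,450,000 < $1,475,000 → not met
11. custody surprise examination 229 days ago vs limit 180 → not met
Not met: 6 of 11

6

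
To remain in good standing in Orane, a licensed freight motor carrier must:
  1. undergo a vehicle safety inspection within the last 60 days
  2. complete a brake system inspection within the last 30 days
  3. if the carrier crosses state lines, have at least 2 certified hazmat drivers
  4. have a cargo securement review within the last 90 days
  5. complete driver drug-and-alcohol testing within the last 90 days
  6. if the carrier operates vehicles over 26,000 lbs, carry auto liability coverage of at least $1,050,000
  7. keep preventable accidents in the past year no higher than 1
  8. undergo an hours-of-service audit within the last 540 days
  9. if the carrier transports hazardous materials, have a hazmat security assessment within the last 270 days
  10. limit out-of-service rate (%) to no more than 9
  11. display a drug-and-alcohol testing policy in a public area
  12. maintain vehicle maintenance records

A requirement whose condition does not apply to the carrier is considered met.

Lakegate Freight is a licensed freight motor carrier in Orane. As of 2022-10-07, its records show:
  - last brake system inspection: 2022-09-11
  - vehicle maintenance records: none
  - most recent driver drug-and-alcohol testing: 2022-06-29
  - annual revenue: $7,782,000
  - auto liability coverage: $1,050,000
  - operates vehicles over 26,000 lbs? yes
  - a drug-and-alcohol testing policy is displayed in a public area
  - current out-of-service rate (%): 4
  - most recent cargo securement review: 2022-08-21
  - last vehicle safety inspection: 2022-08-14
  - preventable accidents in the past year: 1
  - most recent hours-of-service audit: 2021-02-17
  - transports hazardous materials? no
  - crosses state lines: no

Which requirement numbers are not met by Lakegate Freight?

5, 8, 12

1. vehicle safety inspection 54 days ago vs limit 60 → met
2. brake system inspection 26 days ago vs limit 30 → met
3. condition 'crosses state lines' does not hold → requirement n/a → met
4. cargo securement review 47 days ago vs limit 90 → met
5. driver drug-and-alcohol testing 100 days ago vs limit 90 → not met
6. condition 'operates vehicles over 26,000 lbs' holds; auto liability coverage $1,050,000 ≥ $1,050,000 → met
7. preventable accidents in the past year 1 ≤ 1 → met
8. hours-of-service audit 597 days ago vs limit 540 → not met
9. condition 'transports hazardous materials' does not hold → requirement n/a → met
10. out-of-service rate (%) 4 ≤ 9 → met
11. drug-and-alcohol testing policy present → met
12. vehicle maintenance records absent → not met
Not met: 5, 8, 12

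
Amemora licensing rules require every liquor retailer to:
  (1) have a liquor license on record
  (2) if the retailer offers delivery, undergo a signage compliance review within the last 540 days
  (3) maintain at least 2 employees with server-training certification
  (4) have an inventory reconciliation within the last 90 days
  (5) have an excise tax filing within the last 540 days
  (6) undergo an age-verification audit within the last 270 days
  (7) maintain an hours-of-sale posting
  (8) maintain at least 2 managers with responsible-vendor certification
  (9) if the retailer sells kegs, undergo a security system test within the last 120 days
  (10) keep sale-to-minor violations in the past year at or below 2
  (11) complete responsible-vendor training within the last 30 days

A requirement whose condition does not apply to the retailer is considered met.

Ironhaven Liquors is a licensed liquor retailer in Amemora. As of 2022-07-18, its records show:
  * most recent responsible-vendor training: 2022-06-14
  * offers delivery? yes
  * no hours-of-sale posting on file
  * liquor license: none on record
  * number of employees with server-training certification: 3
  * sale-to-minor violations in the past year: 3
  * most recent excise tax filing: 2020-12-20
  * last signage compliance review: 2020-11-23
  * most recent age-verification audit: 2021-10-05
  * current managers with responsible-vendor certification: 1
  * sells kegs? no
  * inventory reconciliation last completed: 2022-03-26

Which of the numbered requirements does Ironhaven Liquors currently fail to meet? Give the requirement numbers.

1, 2, 4, 5, 6, 7, 8, 10, 11

1. liquor license absent → not met
2. condition 'offers delivery' holds; signage compliance review 602 days ago vs limit 540 → not met
3. employees with server-training certification 3 ≥ 2 → met
4. inventory reconciliation 114 days ago vs limit 90 → not met
5. excise tax filing 575 days ago vs limit 540 → not met
6. age-verification audit 286 days ago vs limit 270 → not met
7. hours-of-sale posting absent → not met
8. managers with responsible-vendor certification 1 < 2 → not met
9. condition 'sells kegs' does not hold → requirement n/a → met
10. sale-to-minor violations in the past year 3 > 2 → not met
11. responsible-vendor training 34 days ago vs limit 30 → not met
Not met: 1, 2, 4, 5, 6, 7, 8, 10, 11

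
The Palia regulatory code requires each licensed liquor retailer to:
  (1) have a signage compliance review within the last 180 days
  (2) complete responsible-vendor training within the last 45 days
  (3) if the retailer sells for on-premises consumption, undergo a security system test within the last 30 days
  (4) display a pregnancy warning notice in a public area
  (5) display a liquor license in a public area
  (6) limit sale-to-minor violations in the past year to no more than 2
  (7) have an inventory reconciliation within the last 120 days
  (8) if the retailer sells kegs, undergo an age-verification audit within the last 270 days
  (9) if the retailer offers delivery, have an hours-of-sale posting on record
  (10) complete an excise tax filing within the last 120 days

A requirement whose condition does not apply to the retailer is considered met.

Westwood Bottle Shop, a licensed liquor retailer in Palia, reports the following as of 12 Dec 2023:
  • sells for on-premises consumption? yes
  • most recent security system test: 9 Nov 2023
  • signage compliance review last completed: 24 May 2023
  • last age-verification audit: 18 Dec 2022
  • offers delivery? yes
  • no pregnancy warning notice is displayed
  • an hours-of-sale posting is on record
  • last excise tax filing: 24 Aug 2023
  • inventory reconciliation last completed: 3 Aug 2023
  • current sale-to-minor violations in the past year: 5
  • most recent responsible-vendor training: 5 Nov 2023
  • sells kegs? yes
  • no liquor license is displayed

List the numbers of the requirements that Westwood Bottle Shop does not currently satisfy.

1, 3, 4, 5, 6, 7, 8

1. signage compliance review 202 days ago vs limit 180 → not met
2. responsible-vendor training 37 days ago vs limit 45 → met
3. condition 'sells for on-premises consumption' holds; security system test 33 days ago vs limit 30 → not met
4. pregnancy warning notice absent → not met
5. liquor license absent → not met
6. sale-to-minor violations in the past year 5 > 2 → not met
7. inventory reconciliation 131 days ago vs limit 120 → not met
8. condition 'sells kegs' holds; age-verification audit 359 days ago vs limit 270 → not met
9. condition 'offers delivery' holds; hours-of-sale posting present → met
10. excise tax filing 110 days ago vs limit 120 → met
Not met: 1, 3, 4, 5, 6, 7, 8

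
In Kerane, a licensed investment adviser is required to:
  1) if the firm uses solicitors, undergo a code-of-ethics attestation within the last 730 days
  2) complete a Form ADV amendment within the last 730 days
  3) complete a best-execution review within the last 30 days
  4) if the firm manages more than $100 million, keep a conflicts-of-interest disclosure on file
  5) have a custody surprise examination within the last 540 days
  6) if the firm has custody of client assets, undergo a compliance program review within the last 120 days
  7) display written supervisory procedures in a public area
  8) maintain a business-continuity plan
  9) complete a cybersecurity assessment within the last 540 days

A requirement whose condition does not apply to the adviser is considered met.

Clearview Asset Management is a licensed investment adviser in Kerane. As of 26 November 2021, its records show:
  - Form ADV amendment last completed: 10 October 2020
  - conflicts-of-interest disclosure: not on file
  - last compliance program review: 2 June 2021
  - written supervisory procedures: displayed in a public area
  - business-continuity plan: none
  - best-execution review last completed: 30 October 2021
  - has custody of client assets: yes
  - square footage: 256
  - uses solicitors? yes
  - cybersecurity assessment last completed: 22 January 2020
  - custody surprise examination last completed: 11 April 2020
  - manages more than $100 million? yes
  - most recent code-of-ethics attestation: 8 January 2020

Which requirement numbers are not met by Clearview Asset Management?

1. condition 'uses solicitors' holds; code-of-ethics attestation 688 days ago vs limit 730 → met
2. Form ADV amendment 412 days ago vs limit 730 → met
3. best-execution review 27 days ago vs limit 30 → met
4. condition 'manages more than $100 million' holds; conflicts-of-interest disclosure absent → not met
5. custody surprise examination 594 days ago vs limit 540 → not met
6. condition 'has custody of client assets' holds; compliance program review 177 days ago vs limit 120 → not met
7. written supervisory procedures present → met
8. business-continuity plan absent → not met
9. cybersecurity assessment 674 days ago vs limit 540 → not met
Not met: 4, 5, 6, 8, 9

4, 5, 6, 8, 9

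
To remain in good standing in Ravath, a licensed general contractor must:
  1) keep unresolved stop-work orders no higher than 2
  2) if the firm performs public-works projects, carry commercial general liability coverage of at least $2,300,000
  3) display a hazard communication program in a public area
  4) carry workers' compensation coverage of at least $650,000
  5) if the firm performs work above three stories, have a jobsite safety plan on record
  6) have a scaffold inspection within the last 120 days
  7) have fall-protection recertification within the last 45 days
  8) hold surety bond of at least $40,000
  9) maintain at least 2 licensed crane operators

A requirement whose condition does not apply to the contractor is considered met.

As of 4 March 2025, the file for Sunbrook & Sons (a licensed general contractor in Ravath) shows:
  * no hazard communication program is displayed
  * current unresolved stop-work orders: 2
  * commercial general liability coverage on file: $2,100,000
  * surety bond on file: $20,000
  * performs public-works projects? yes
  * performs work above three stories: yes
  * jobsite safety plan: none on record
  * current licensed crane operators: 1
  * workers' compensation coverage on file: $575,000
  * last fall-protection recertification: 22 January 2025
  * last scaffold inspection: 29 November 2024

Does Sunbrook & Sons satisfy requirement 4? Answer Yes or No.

No

4. workers' compensation coverage $575,000 < $650,000 → not met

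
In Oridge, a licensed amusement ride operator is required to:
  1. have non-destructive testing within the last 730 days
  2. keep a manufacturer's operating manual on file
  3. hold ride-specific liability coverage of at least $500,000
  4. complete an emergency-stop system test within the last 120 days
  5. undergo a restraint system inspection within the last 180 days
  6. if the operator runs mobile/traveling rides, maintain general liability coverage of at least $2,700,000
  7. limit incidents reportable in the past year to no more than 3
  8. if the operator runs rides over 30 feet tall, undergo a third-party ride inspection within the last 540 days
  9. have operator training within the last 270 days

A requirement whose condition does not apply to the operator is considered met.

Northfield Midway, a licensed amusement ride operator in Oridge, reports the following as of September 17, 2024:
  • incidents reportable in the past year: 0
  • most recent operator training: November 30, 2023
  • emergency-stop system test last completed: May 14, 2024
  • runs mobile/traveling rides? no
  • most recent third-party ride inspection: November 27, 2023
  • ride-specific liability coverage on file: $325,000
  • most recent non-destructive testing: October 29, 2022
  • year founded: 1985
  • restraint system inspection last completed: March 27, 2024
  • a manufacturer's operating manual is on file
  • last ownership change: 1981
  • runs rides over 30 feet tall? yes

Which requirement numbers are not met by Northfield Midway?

1. non-destructive testing 689 days ago vs limit 730 → met
2. manufacturer's operating manual present → met
3. ride-specific liability coverage $325,000 < $500,000 → not met
4. emergency-stop system test 126 days ago vs limit 120 → not met
5. restraint system inspection 174 days ago vs limit 180 → met
6. condition 'runs mobile/traveling rides' does not hold → requirement n/a → met
7. incidents reportable in the past year 0 ≤ 3 → met
8. condition 'runs rides over 30 feet tall' holds; third-party ride inspection 295 days ago vs limit 540 → met
9. operator training 292 days ago vs limit 270 → not met
Not met: 3, 4, 9

3, 4, 9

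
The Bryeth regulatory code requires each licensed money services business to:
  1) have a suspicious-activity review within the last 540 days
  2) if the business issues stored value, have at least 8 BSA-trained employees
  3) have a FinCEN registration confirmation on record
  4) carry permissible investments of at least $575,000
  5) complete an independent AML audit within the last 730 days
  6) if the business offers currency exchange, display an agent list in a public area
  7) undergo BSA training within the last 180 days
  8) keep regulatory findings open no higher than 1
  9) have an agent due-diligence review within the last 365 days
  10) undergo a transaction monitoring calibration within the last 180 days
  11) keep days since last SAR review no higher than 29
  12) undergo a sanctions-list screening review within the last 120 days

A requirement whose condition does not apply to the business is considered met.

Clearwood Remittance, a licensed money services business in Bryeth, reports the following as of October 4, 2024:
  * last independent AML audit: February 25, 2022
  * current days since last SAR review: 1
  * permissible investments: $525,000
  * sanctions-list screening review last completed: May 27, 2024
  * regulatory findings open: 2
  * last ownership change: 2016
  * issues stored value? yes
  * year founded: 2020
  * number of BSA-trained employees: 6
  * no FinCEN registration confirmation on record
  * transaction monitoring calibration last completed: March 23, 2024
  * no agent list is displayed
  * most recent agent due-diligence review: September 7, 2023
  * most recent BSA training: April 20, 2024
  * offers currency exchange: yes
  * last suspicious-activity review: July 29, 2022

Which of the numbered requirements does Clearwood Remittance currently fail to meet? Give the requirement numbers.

1, 2, 3, 4, 5, 6, 8, 9, 10, 12

1. suspicious-activity review 798 days ago vs limit 540 → not met
2. condition 'issues stored value' holds; BSA-trained employees 6 < 8 → not met
3. FinCEN registration confirmation absent → not met
4. permissible investments $525,000 < $575,000 → not met
5. independent AML audit 952 days ago vs limit 730 → not met
6. condition 'offers currency exchange' holds; agent list absent → not met
7. BSA training 167 days ago vs limit 180 → met
8. regulatory findings open 2 > 1 → not met
9. agent due-diligence review 393 days ago vs limit 365 → not met
10. transaction monitoring calibration 195 days ago vs limit 180 → not met
11. days since last SAR review 1 ≤ 29 → met
12. sanctions-list screening review 130 days ago vs limit 120 → not met
Not met: 1, 2, 3, 4, 5, 6, 8, 9, 10, 12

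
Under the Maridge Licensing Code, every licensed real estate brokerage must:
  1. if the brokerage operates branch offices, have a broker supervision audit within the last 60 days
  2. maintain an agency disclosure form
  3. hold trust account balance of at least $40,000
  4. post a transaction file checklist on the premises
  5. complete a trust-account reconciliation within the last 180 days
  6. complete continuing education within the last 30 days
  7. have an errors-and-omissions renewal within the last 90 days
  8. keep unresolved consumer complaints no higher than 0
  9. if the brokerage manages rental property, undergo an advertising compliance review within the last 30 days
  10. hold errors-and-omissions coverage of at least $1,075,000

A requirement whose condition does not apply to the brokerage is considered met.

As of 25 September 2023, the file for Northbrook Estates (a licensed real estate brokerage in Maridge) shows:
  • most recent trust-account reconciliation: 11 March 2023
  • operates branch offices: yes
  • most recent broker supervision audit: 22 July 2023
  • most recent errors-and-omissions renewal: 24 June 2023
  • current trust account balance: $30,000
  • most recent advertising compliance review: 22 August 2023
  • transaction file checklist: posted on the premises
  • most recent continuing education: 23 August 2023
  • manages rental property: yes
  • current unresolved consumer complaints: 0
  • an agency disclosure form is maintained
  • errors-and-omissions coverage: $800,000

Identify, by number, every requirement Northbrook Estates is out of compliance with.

1. condition 'operates branch offices' holds; broker supervision audit 65 days ago vs limit 60 → not met
2. agency disclosure form present → met
3. trust account balance $30,000 < $40,000 → not met
4. transaction file checklist present → met
5. trust-account reconciliation 198 days ago vs limit 180 → not met
6. continuing education 33 days ago vs limit 30 → not met
7. errors-and-omissions renewal 93 days ago vs limit 90 → not met
8. unresolved consumer complaints 0 ≤ 0 → met
9. condition 'manages rental property' holds; advertising compliance review 34 days ago vs limit 30 → not met
10. errors-and-omissions coverage $800,000 < $1,075,000 → not met
Not met: 1, 3, 5, 6, 7, 9, 10

1, 3, 5, 6, 7, 9, 10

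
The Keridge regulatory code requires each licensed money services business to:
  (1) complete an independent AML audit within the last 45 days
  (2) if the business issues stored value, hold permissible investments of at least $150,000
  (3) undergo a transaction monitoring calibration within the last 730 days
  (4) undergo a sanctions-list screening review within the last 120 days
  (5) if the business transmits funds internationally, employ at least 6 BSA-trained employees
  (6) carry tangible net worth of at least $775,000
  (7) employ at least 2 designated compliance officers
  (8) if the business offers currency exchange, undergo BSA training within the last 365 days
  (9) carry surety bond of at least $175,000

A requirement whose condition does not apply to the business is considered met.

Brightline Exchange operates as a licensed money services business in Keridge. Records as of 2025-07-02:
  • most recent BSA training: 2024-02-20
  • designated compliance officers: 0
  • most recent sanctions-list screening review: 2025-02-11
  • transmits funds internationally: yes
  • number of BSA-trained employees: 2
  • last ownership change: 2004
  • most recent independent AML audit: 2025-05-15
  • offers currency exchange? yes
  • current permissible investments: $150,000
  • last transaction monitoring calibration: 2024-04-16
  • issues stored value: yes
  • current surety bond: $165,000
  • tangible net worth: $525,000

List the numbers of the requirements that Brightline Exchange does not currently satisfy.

1. independent AML audit 48 days ago vs limit 45 → not met
2. condition 'issues stored value' holds; permissible investments $150,000 ≥ $150,000 → met
3. transaction monitoring calibration 442 days ago vs limit 730 → met
4. sanctions-list screening review 141 days ago vs limit 120 → not met
5. condition 'transmits funds internationally' holds; BSA-trained employees 2 < 6 → not met
6. tangible net worth $525,000 < $775,000 → not met
7. designated compliance officers 0 < 2 → not met
8. condition 'offers currency exchange' holds; BSA training 498 days ago vs limit 365 → not met
9. surety bond $165,000 < $175,000 → not met
Not met: 1, 4, 5, 6, 7, 8, 9

1, 4, 5, 6, 7, 8, 9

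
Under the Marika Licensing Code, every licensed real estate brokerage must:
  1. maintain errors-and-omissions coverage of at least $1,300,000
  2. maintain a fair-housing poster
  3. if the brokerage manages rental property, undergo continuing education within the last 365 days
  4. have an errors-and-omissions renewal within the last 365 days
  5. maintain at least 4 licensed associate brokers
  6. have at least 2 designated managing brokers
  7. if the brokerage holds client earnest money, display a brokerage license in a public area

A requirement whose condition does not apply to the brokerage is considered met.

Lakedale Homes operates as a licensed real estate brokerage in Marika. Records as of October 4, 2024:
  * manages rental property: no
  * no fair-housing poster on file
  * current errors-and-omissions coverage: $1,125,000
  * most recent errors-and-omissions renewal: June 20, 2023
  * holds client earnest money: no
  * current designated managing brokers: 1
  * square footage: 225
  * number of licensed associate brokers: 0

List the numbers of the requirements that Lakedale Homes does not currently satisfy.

1. errors-and-omissions coverage $1,125,000 < $1,300,000 → not met
2. fair-housing poster absent → not met
3. condition 'manages rental property' does not hold → requirement n/a → met
4. errors-and-omissions renewal 472 days ago vs limit 365 → not met
5. licensed associate brokers 0 < 4 → not met
6. designated managing brokers 1 < 2 → not met
7. condition 'holds client earnest money' does not hold → requirement n/a → met
Not met: 1, 2, 4, 5, 6

1, 2, 4, 5, 6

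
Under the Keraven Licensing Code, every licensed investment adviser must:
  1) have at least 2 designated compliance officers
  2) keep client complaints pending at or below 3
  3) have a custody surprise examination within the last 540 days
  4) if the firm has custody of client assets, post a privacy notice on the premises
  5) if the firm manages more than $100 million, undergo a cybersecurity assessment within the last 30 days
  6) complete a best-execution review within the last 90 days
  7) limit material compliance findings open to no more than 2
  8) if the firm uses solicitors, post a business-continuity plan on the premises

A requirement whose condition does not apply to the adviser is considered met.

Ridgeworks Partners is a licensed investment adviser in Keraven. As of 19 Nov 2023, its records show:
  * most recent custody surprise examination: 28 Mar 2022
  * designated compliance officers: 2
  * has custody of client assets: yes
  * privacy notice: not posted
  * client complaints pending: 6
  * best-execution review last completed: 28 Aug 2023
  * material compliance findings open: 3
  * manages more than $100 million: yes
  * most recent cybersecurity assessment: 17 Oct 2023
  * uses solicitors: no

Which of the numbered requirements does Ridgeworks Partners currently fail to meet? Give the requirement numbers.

1. designated compliance officers 2 ≥ 2 → met
2. client complaints pending 6 > 3 → not met
3. custody surprise examination 601 days ago vs limit 540 → not met
4. condition 'has custody of client assets' holds; privacy notice absent → not met
5. condition 'manages more than $100 million' holds; cybersecurity assessment 33 days ago vs limit 30 → not met
6. best-execution review 83 days ago vs limit 90 → met
7. material compliance findings open 3 > 2 → not met
8. condition 'uses solicitors' does not hold → requirement n/a → met
Not met: 2, 3, 4, 5, 7

2, 3, 4, 5, 7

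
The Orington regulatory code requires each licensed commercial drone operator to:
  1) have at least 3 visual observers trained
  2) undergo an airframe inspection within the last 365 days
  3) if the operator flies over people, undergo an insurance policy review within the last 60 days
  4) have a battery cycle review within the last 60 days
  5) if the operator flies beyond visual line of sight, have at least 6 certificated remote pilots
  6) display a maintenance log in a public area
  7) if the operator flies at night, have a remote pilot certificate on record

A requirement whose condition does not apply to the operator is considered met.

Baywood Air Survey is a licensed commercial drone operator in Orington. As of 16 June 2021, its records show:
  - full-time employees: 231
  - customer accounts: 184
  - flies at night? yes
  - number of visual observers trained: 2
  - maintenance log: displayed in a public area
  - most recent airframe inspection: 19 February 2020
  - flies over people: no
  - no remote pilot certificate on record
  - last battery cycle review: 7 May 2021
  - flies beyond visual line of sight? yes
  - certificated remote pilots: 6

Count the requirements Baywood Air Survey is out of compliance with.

1. visual observers trained 2 < 3 → not met
2. airframe inspection 483 days ago vs limit 365 → not met
3. condition 'flies over people' does not hold → requirement n/a → met
4. battery cycle review 40 days ago vs limit 60 → met
5. condition 'flies beyond visual line of sight' holds; certificated remote pilots 6 ≥ 6 → met
6. maintenance log present → met
7. condition 'flies at night' holds; remote pilot certificate absent → not met
Not met: 3 of 7

3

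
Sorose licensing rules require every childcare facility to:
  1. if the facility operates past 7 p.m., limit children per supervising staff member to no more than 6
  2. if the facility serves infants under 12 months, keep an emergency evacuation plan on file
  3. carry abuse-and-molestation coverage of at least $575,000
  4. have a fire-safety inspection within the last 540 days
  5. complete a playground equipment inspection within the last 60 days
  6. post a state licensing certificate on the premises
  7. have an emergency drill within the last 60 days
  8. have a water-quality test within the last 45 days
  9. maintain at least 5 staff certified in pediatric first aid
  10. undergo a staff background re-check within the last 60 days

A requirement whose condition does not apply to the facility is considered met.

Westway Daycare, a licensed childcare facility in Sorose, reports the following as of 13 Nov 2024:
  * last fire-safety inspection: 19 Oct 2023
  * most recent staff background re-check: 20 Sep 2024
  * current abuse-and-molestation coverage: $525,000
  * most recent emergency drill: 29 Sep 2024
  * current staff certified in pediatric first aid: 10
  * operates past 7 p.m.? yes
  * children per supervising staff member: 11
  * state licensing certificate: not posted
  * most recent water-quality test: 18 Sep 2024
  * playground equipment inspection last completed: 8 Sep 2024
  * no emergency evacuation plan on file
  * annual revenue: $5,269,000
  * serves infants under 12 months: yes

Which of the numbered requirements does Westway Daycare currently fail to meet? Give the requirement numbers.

1. condition 'operates past 7 p.m.' holds; children per supervising staff member 11 > 6 → not met
2. condition 'serves infants under 12 months' holds; emergency evacuation plan absent → not met
3. abuse-and-molestation coverage $525,000 < $575,000 → not met
4. fire-safety inspection 391 days ago vs limit 540 → met
5. playground equipment inspection 66 days ago vs limit 60 → not met
6. state licensing certificate absent → not met
7. emergency drill 45 days ago vs limit 60 → met
8. water-quality test 56 days ago vs limit 45 → not met
9. staff certified in pediatric first aid 10 ≥ 5 → met
10. staff background re-check 54 days ago vs limit 60 → met
Not met: 1, 2, 3, 5, 6, 8

1, 2, 3, 5, 6, 8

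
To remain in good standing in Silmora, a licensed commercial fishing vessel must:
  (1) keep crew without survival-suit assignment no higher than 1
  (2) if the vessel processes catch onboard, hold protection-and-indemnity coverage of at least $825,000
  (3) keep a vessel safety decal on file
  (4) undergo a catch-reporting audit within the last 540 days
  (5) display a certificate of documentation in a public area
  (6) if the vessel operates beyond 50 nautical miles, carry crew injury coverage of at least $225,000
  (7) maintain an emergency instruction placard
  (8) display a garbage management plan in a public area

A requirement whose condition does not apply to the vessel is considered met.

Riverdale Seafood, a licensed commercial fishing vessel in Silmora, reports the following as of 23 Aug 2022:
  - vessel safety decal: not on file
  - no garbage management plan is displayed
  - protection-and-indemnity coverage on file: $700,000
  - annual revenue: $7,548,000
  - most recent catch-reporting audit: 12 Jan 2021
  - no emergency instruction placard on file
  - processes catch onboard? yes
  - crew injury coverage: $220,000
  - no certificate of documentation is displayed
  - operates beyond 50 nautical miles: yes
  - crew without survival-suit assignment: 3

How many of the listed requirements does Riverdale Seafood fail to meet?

1. crew without survival-suit assignment 3 > 1 → not met
2. condition 'processes catch onboard' holds; protection-and-indemnity coverage $700,000 < $825,000 → not met
3. vessel safety decal absent → not met
4. catch-reporting audit 588 days ago vs limit 540 → not met
5. certificate of documentation absent → not met
6. condition 'operates beyond 50 nautical miles' holds; crew injury coverage $220,000 < $225,000 → not met
7. emergency instruction placard absent → not met
8. garbage management plan absent → not met
Not met: 8 of 8

8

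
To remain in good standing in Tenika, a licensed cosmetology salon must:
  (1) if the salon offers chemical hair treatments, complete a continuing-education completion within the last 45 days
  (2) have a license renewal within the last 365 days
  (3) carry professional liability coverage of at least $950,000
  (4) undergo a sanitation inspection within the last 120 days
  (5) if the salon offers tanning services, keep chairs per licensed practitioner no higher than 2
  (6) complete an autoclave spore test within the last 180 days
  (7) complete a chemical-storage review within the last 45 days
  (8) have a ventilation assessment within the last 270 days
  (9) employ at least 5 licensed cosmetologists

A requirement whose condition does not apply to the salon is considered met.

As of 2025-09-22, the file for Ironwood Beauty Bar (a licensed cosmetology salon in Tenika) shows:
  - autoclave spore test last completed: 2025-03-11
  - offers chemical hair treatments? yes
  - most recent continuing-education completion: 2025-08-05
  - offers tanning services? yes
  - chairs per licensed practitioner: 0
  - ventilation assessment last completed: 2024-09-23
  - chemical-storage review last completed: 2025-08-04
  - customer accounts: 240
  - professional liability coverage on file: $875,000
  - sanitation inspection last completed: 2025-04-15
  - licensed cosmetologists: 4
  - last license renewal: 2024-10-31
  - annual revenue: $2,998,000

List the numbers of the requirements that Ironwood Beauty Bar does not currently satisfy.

1. condition 'offers chemical hair treatments' holds; continuing-education completion 48 days ago vs limit 45 → not met
2. license renewal 326 days ago vs limit 365 → met
3. professional liability coverage $875,000 < $950,000 → not met
4. sanitation inspection 160 days ago vs limit 120 → not met
5. condition 'offers tanning services' holds; chairs per licensed practitioner 0 ≤ 2 → met
6. autoclave spore test 195 days ago vs limit 180 → not met
7. chemical-storage review 49 days ago vs limit 45 → not met
8. ventilation assessment 364 days ago vs limit 270 → not met
9. licensed cosmetologists 4 < 5 → not met
Not met: 1, 3, 4, 6, 7, 8, 9

1, 3, 4, 6, 7, 8, 9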